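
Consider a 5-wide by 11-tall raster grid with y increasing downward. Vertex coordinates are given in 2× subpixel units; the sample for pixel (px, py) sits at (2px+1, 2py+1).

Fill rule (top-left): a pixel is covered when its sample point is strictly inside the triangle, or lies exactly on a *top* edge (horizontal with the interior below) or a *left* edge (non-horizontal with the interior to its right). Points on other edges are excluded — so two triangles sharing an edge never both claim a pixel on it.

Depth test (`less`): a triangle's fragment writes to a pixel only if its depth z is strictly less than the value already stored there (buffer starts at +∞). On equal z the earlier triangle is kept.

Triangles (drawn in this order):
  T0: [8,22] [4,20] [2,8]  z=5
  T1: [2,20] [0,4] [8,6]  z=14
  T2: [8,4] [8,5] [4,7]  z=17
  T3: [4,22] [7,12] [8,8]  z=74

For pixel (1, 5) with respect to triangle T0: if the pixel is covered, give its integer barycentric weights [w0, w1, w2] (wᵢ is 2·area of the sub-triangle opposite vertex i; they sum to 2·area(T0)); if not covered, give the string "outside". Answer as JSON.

T0:
  2·area = 44
  edge (8, 22)→(4, 20): d=(-4,-2) top-left  bias=+0
  edge (4, 20)→(2, 8): d=(-2,-12) top-left  bias=+0
  edge (2, 8)→(8, 22): d=(6,14) right/bottom  bias=-1
    (1,5)@(3, 11): e=[34,6,4] → X
    (2,5)@(5, 11): e=[38,30,-24] → .
    (1,6)@(3, 13): e=[26,2,16] → X
    (2,6)@(5, 13): e=[30,26,-12] → .
    (1,7)@(3, 15): e=[18,-2,28] → .
    (2,7)@(5, 15): e=[22,22,0] → .  [on edge]
    (2,8)@(5, 17): e=[14,18,12] → X
    (3,8)@(7, 17): e=[18,42,-16] → .
    (2,9)@(5, 19): e=[6,14,24] → X
    (3,9)@(7, 19): e=[10,38,-4] → .
    (2,10)@(5, 21): e=[-2,10,36] → .
    (3,10)@(7, 21): e=[2,34,8] → X
  covered (5 px):
    . . . . .
    . . . . .
    . . . . .
    . . . . .
    . . . . .
    . X . . .
    . X . . .
    . . . . .
    . . X . .
    . . X . .
    . . . X .
T1:
  2·area = 124
  edge (2, 20)→(0, 4): d=(-2,-16) top-left  bias=+0
  edge (0, 4)→(8, 6): d=(8,2) right/bottom  bias=-1
  edge (8, 6)→(2, 20): d=(-6,14) right/bottom  bias=-1
    (0,2)@(1, 5): e=[14,6,104] → X
    (1,2)@(3, 5): e=[46,2,76] → X
    (2,2)@(5, 5): e=[78,-2,48] → .
    (0,3)@(1, 7): e=[10,22,92] → X
    (2,3)@(5, 7): e=[74,14,36] → X
    (3,3)@(7, 7): e=[106,10,8] → X
    (4,3)@(9, 7): e=[138,6,-20] → .
    (0,4)@(1, 9): e=[6,38,80] → X
    (3,4)@(7, 9): e=[102,26,-4] → .
    (0,5)@(1, 11): e=[2,54,68] → X
    (3,5)@(7, 11): e=[98,42,-16] → .
    (0,6)@(1, 13): e=[-2,70,56] → .
    (2,6)@(5, 13): e=[62,62,0] → .  [on edge]
  covered (15 px):
    . . . . .
    . . . . .
    X X . . .
    X X X X .
    X X X . .
    X X X . .
    . X . . .
    . X . . .
    . X . . .
    . . . . .
    . . . . .
T2:
  2·area = 4
  edge (8, 4)→(8, 5): d=(0,1) right/bottom  bias=-1
  edge (8, 5)→(4, 7): d=(-4,2) right/bottom  bias=-1
  edge (4, 7)→(8, 4): d=(4,-3) top-left  bias=+0
    (3,2)@(7, 5): e=[1,2,1] → X
    (4,2)@(9, 5): e=[-1,-2,7] → .
    (3,3)@(7, 7): e=[1,-6,9] → .
  covered (1 px):
    . . . . .
    . . . . .
    . . . X .
    . . . . .
    . . . . .
    . . . . .
    . . . . .
    . . . . .
    . . . . .
    . . . . .
    . . . . .
T3:
  2·area = 2  (B↔C swapped to make it positive)
  edge (4, 22)→(8, 8): d=(4,-14) top-left  bias=+0
  edge (8, 8)→(7, 12): d=(-1,4) right/bottom  bias=-1
  edge (7, 12)→(4, 22): d=(-3,10) right/bottom  bias=-1
  covered (0 px):
    . . . . .
    . . . . .
    . . . . .
    . . . . .
    . . . . .
    . . . . .
    . . . . .
    . . . . .
    . . . . .
    . . . . .
    . . . . .

Result: [6,4,34]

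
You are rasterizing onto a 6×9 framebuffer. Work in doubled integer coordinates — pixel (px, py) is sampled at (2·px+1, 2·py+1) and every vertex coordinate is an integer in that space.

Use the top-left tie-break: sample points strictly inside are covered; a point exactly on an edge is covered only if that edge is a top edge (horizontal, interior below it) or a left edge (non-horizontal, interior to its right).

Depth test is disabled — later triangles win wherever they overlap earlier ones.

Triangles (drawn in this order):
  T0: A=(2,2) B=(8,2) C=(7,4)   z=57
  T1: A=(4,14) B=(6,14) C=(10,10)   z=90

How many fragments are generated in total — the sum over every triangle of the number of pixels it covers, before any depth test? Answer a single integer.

T0:
  2·area = 12
  edge (2, 2)→(8, 2): d=(6,0) top-left  bias=+0
  edge (8, 2)→(7, 4): d=(-1,2) right/bottom  bias=-1
  edge (7, 4)→(2, 2): d=(-5,-2) top-left  bias=+0
    (2,1)@(5, 3): e=[6,5,1] → X
    (3,1)@(7, 3): e=[6,1,5] → X
    (4,1)@(9, 3): e=[6,-3,9] → .
    (2,2)@(5, 5): e=[18,3,-9] → .
    (3,2)@(7, 5): e=[18,-1,-5] → .
  covered (2 px):
    . . . . . .
    . . X X . .
    . . . . . .
    . . . . . .
    . . . . . .
    . . . . . .
    . . . . . .
    . . . . . .
    . . . . . .
T1:
  2·area = 8  (B↔C swapped to make it positive)
  edge (4, 14)→(10, 10): d=(6,-4) top-left  bias=+0
  edge (10, 10)→(6, 14): d=(-4,4) right/bottom  bias=-1
  edge (6, 14)→(4, 14): d=(-2,0) right/bottom  bias=-1
    (5,4)@(11, 9): e=[-2,0,10] → .  [on edge]
    (4,5)@(9, 11): e=[2,0,6] → .  [on edge]
    (3,6)@(7, 13): e=[6,0,2] → .  [on edge]
    (2,7)@(5, 15): e=[10,0,-2] → .  [on edge]
    (1,8)@(3, 17): e=[14,0,-6] → .  [on edge]
  covered (0 px):
    . . . . . .
    . . . . . .
    . . . . . .
    . . . . . .
    . . . . . .
    . . . . . .
    . . . . . .
    . . . . . .
    . . . . . .

Answer: 2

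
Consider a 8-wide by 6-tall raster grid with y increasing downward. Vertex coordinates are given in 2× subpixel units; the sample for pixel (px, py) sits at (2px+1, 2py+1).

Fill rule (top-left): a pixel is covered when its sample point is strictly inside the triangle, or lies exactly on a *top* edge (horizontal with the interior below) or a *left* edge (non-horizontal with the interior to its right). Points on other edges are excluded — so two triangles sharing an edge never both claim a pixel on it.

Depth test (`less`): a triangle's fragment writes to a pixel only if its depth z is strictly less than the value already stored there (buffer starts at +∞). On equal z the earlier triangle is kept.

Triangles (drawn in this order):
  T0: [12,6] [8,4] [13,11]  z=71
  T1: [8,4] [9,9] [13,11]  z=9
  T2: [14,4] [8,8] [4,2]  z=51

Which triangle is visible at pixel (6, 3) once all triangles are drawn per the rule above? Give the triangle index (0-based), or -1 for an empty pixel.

T0:
  2·area = 18  (B↔C swapped to make it positive)
  edge (12, 6)→(13, 11): d=(1,5) right/bottom  bias=-1
  edge (13, 11)→(8, 4): d=(-5,-7) top-left  bias=+0
  edge (8, 4)→(12, 6): d=(4,2) right/bottom  bias=-1
    (5,0)@(11, 1): e=[0,36,-18] → ·  [on edge]
    (4,2)@(9, 5): e=[14,2,2] → █
    (5,2)@(11, 5): e=[4,16,-2] → ·
    (4,3)@(9, 7): e=[16,-8,10] → ·
    (5,3)@(11, 7): e=[6,6,6] → █
    (6,3)@(13, 7): e=[-4,20,2] → ·
    (5,4)@(11, 9): e=[8,-4,14] → ·
    (6,5)@(13, 11): e=[0,0,18] → ·  [on edge]
  covered (2 px):
    · · · · · · · ·
    · · · · · · · ·
    · · · · █ · · ·
    · · · · · █ · ·
    · · · · · · · ·
    · · · · · · · ·
T1:
  2·area = 18  (B↔C swapped to make it positive)
  edge (8, 4)→(13, 11): d=(5,7) right/bottom  bias=-1
  edge (13, 11)→(9, 9): d=(-4,-2) top-left  bias=+0
  edge (9, 9)→(8, 4): d=(-1,-5) top-left  bias=+0
    (0,2)@(1, 5): e=[54,0,-36] → ·  [on edge]
    (2,3)@(5, 7): e=[36,0,-18] → ·  [on edge]
    (4,3)@(9, 7): e=[8,8,2] → █
    (5,3)@(11, 7): e=[-6,12,12] → ·
    (4,4)@(9, 9): e=[18,0,0] → █  [on edge]
    (5,4)@(11, 9): e=[4,4,10] → █
    (6,4)@(13, 9): e=[-10,8,20] → ·
    (4,5)@(9, 11): e=[28,-8,-2] → ·
    (5,5)@(11, 11): e=[14,-4,8] → ·
    (6,5)@(13, 11): e=[0,0,18] → ·  [on edge]
  covered (3 px):
    · · · · · · · ·
    · · · · · · · ·
    · · · · · · · ·
    · · · · █ · · ·
    · · · · █ █ · ·
    · · · · · · · ·
T2:
  2·area = 52
  edge (14, 4)→(8, 8): d=(-6,4) right/bottom  bias=-1
  edge (8, 8)→(4, 2): d=(-4,-6) top-left  bias=+0
  edge (4, 2)→(14, 4): d=(10,2) right/bottom  bias=-1
    (2,1)@(5, 3): e=[42,2,8] → █
    (3,1)@(7, 3): e=[34,14,4] → █
    (4,1)@(9, 3): e=[26,26,0] → ·  [on edge]
    (2,2)@(5, 5): e=[30,-6,28] → ·
    (3,2)@(7, 5): e=[22,6,24] → █
    (4,2)@(9, 5): e=[14,18,20] → █
    (5,2)@(11, 5): e=[6,30,16] → █
    (6,2)@(13, 5): e=[-2,42,12] → ·
    (3,3)@(7, 7): e=[10,-2,44] → ·
    (4,3)@(9, 7): e=[2,10,40] → █
    (5,3)@(11, 7): e=[-6,22,36] → ·
    (4,4)@(9, 9): e=[-10,2,60] → ·
  covered (6 px):
    · · · · · · · ·
    · · █ █ · · · ·
    · · · █ █ █ · ·
    · · · · █ · · ·
    · · · · · · · ·
    · · · · · · · ·

Z-buffer (winner per pixel, '.' = empty):
  . . . . . . . .
  . . 2 2 . . . .
  . . . 2 2 2 . .
  . . . . 1 0 . .
  . . . . 1 1 . .
  . . . . . . . .

Answer: -1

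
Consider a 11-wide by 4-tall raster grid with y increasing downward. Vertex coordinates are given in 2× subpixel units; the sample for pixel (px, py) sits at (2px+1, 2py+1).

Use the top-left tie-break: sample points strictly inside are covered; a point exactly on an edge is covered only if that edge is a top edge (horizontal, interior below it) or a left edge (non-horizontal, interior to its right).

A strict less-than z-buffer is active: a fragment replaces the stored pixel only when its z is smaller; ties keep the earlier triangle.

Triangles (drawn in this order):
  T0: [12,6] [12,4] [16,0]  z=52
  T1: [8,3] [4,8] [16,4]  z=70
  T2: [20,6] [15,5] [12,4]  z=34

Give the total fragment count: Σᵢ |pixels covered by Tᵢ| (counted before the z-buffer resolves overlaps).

T0:
  2·area = 8
  edge (12, 6)→(12, 4): d=(0,-2) top-left  bias=+0
  edge (12, 4)→(16, 0): d=(4,-4) top-left  bias=+0
  edge (16, 0)→(12, 6): d=(-4,6) right/bottom  bias=-1
    (7,0)@(15, 1): e=[6,0,2] → █  [on edge]
    (8,0)@(17, 1): e=[10,8,-10] → ·
    (6,1)@(13, 3): e=[2,0,6] → █  [on edge]
    (7,1)@(15, 3): e=[6,8,-6] → ·
    (5,2)@(11, 5): e=[-2,0,10] → ·  [on edge]
    (6,2)@(13, 5): e=[2,8,-2] → ·
    (4,3)@(9, 7): e=[-6,0,14] → ·  [on edge]
  covered (2 px):
    · · · · · · · █ · · ·
    · · · · · · █ · · · ·
    · · · · · · · · · · ·
    · · · · · · · · · · ·
T1:
  2·area = 44  (B↔C swapped to make it positive)
  edge (8, 3)→(16, 4): d=(8,1) right/bottom  bias=-1
  edge (16, 4)→(4, 8): d=(-12,4) right/bottom  bias=-1
  edge (4, 8)→(8, 3): d=(4,-5) top-left  bias=+0
    (9,1)@(19, 3): e=[-11,0,55] → ·  [on edge]
    (3,2)@(7, 5): e=[17,24,3] → █
    (4,2)@(9, 5): e=[15,16,13] → █
    (5,2)@(11, 5): e=[13,8,23] → █
    (6,2)@(13, 5): e=[11,0,33] → ·  [on edge]
    (2,3)@(5, 7): e=[35,8,1] → █
    (3,3)@(7, 7): e=[33,0,11] → ·  [on edge]
    (4,3)@(9, 7): e=[31,-8,21] → ·
    (5,3)@(11, 7): e=[29,-16,31] → ·
  covered (4 px):
    · · · · · · · · · · ·
    · · · · · · · · · · ·
    · · · █ █ █ · · · · ·
    · · █ · · · · · · · ·
T2:
  2·area = 2
  edge (20, 6)→(15, 5): d=(-5,-1) top-left  bias=+0
  edge (15, 5)→(12, 4): d=(-3,-1) top-left  bias=+0
  edge (12, 4)→(20, 6): d=(8,2) right/bottom  bias=-1
    (1,0)@(3, 1): e=[8,0,-6] → ·  [on edge]
    (2,1)@(5, 3): e=[0,-4,6] → ·  [on edge]
    (4,1)@(9, 3): e=[4,0,-2] → ·  [on edge]
    (7,2)@(15, 5): e=[0,0,2] → █  [on edge]
    (8,2)@(17, 5): e=[2,2,-2] → ·
    (7,3)@(15, 7): e=[-10,-6,18] → ·
    (10,3)@(21, 7): e=[-4,0,6] → ·  [on edge]
  covered (1 px):
    · · · · · · · · · · ·
    · · · · · · · · · · ·
    · · · · · · · █ · · ·
    · · · · · · · · · · ·

Result: 7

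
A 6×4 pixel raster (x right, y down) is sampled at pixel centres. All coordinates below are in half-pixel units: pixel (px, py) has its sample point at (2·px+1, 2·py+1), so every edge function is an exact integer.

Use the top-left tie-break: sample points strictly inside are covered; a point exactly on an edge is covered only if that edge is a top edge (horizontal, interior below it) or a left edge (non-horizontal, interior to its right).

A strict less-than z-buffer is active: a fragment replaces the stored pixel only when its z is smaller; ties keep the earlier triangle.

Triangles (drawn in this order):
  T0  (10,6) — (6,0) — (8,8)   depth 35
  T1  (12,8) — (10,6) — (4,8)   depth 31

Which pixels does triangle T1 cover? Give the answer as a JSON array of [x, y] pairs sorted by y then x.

T0:
  2·area = 20  (B↔C swapped to make it positive)
  edge (10, 6)→(8, 8): d=(-2,2) right/bottom  bias=-1
  edge (8, 8)→(6, 0): d=(-2,-8) top-left  bias=+0
  edge (6, 0)→(10, 6): d=(4,6) right/bottom  bias=-1
    (3,1)@(7, 3): e=[12,2,6] → X
    (4,1)@(9, 3): e=[8,18,-6] → .
    (3,2)@(7, 5): e=[8,-2,14] → .
    (4,2)@(9, 5): e=[4,14,2] → X
    (5,2)@(11, 5): e=[0,30,-10] → .  [on edge]
    (4,3)@(9, 7): e=[0,10,10] → .  [on edge]
  covered (2 px):
    . . . . . .
    . . . X . .
    . . . . X .
    . . . . . .
T1:
  2·area = 16  (B↔C swapped to make it positive)
  edge (12, 8)→(4, 8): d=(-8,0) right/bottom  bias=-1
  edge (4, 8)→(10, 6): d=(6,-2) top-left  bias=+0
  edge (10, 6)→(12, 8): d=(2,2) right/bottom  bias=-1
    (2,0)@(5, 1): e=[56,-40,0] → .  [on edge]
    (3,1)@(7, 3): e=[40,-24,0] → .  [on edge]
    (4,2)@(9, 5): e=[24,-8,0] → .  [on edge]
    (3,3)@(7, 7): e=[8,0,8] → X  [on edge]
    (4,3)@(9, 7): e=[8,4,4] → X
    (5,3)@(11, 7): e=[8,8,0] → .  [on edge]
  covered (2 px):
    . . . . . .
    . . . . . .
    . . . . . .
    . . . X X .

Answer: [[3,3],[4,3]]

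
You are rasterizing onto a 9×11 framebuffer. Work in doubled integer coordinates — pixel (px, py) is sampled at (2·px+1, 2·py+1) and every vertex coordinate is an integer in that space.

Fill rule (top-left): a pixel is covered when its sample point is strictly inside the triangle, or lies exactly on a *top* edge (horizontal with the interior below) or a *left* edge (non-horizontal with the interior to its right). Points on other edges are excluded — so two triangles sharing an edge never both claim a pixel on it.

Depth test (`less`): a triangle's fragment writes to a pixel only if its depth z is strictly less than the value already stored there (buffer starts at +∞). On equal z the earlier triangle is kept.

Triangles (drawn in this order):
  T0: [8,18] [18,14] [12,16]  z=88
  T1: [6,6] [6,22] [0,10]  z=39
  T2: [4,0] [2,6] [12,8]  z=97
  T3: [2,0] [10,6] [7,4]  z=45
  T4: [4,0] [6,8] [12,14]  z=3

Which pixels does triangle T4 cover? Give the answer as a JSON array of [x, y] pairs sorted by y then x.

T0:
  2·area = 4  (B↔C swapped to make it positive)
  edge (8, 18)→(12, 16): d=(4,-2) top-left  bias=+0
  edge (12, 16)→(18, 14): d=(6,-2) top-left  bias=+0
  edge (18, 14)→(8, 18): d=(-10,4) right/bottom  bias=-1
    (7,7)@(15, 15): e=[2,0,2] → X  [on edge]
    (8,7)@(17, 15): e=[6,4,-6] → .
    (4,8)@(9, 17): e=[-2,0,6] → .  [on edge]
    (7,8)@(15, 17): e=[10,12,-18] → .
    (1,9)@(3, 19): e=[-6,0,10] → .  [on edge]
  covered (1 px):
    . . . . . . . . .
    . . . . . . . . .
    . . . . . . . . .
    . . . . . . . . .
    . . . . . . . . .
    . . . . . . . . .
    . . . . . . . . .
    . . . . . . . X .
    . . . . . . . . .
    . . . . . . . . .
    . . . . . . . . .
T1:
  2·area = 96
  edge (6, 6)→(6, 22): d=(0,16) right/bottom  bias=-1
  edge (6, 22)→(0, 10): d=(-6,-12) top-left  bias=+0
  edge (0, 10)→(6, 6): d=(6,-4) top-left  bias=+0
    (2,3)@(5, 7): e=[16,78,2] → X
    (3,3)@(7, 7): e=[-16,102,10] → .
    (1,4)@(3, 9): e=[48,42,6] → X
    (3,4)@(7, 9): e=[-16,90,22] → .
    (0,5)@(1, 11): e=[80,6,10] → X
    (3,5)@(7, 11): e=[-16,78,34] → .
    (0,6)@(1, 13): e=[80,-6,22] → .
    (1,6)@(3, 13): e=[48,18,30] → X
    (3,6)@(7, 13): e=[-16,66,46] → .
    (1,7)@(3, 15): e=[48,6,42] → X
    (3,7)@(7, 15): e=[-16,54,58] → .
    (1,8)@(3, 17): e=[48,-6,54] → .
  covered (12 px):
    . . . . . . . . .
    . . . . . . . . .
    . . . . . . . . .
    . . X . . . . . .
    . X X . . . . . .
    X X X . . . . . .
    . X X . . . . . .
    . X X . . . . . .
    . . X . . . . . .
    . . X . . . . . .
    . . . . . . . . .
T2:
  2·area = 64  (B↔C swapped to make it positive)
  edge (4, 0)→(12, 8): d=(8,8) right/bottom  bias=-1
  edge (12, 8)→(2, 6): d=(-10,-2) top-left  bias=+0
  edge (2, 6)→(4, 0): d=(2,-6) top-left  bias=+0
    (2,0)@(5, 1): e=[0,56,8] → .  [on edge]
    (1,1)@(3, 3): e=[32,32,0] → X  [on edge]
    (2,1)@(5, 3): e=[16,36,12] → X
    (3,1)@(7, 3): e=[0,40,24] → .  [on edge]
    (1,2)@(3, 5): e=[48,12,4] → X
    (3,2)@(7, 5): e=[16,20,28] → X
    (4,2)@(9, 5): e=[0,24,40] → .  [on edge]
    (1,3)@(3, 7): e=[64,-8,8] → .
    (2,3)@(5, 7): e=[48,-4,20] → .
    (3,3)@(7, 7): e=[32,0,32] → X  [on edge]
    (4,3)@(9, 7): e=[16,4,44] → X
    (5,3)@(11, 7): e=[0,8,56] → .  [on edge]
    (0,4)@(1, 9): e=[96,-32,0] → .  [on edge]
    (6,4)@(13, 9): e=[0,-8,72] → .  [on edge]
    (8,4)@(17, 9): e=[-32,0,96] → .  [on edge]
    (7,5)@(15, 11): e=[0,-24,88] → .  [on edge]
    (8,6)@(17, 13): e=[0,-40,104] → .  [on edge]
  covered (7 px):
    . . . . . . . . .
    . X X . . . . . .
    . X X X . . . . .
    . . . X X . . . .
    . . . . . . . . .
    . . . . . . . . .
    . . . . . . . . .
    . . . . . . . . .
    . . . . . . . . .
    . . . . . . . . .
    . . . . . . . . .
T3:
  2·area = 2
  edge (2, 0)→(10, 6): d=(8,6) right/bottom  bias=-1
  edge (10, 6)→(7, 4): d=(-3,-2) top-left  bias=+0
  edge (7, 4)→(2, 0): d=(-5,-4) top-left  bias=+0
  covered (0 px):
    . . . . . . . . .
    . . . . . . . . .
    . . . . . . . . .
    . . . . . . . . .
    . . . . . . . . .
    . . . . . . . . .
    . . . . . . . . .
    . . . . . . . . .
    . . . . . . . . .
    . . . . . . . . .
    . . . . . . . . .
T4:
  2·area = 36  (B↔C swapped to make it positive)
  edge (4, 0)→(12, 14): d=(8,14) right/bottom  bias=-1
  edge (12, 14)→(6, 8): d=(-6,-6) top-left  bias=+0
  edge (6, 8)→(4, 0): d=(-2,-8) top-left  bias=+0
    (0,1)@(1, 3): e=[66,0,-30] → .  [on edge]
    (2,1)@(5, 3): e=[10,24,2] → X
    (3,1)@(7, 3): e=[-18,36,18] → .
    (1,2)@(3, 5): e=[54,0,-18] → .  [on edge]
    (2,2)@(5, 5): e=[26,12,-2] → .
    (2,3)@(5, 7): e=[42,0,-6] → .  [on edge]
    (3,3)@(7, 7): e=[14,12,10] → X
    (4,3)@(9, 7): e=[-14,24,26] → .
    (3,4)@(7, 9): e=[30,0,6] → X  [on edge]
    (4,4)@(9, 9): e=[2,12,22] → X
    (5,4)@(11, 9): e=[-26,24,38] → .
    (3,5)@(7, 11): e=[46,-12,2] → .
    (4,5)@(9, 11): e=[18,0,18] → X  [on edge]
    (5,6)@(11, 13): e=[6,0,30] → X  [on edge]
    (6,7)@(13, 15): e=[-6,0,42] → .  [on edge]
    (7,8)@(15, 17): e=[-18,0,54] → .  [on edge]
    (8,9)@(17, 19): e=[-30,0,66] → .  [on edge]
  covered (6 px):
    . . . . . . . . .
    . . X . . . . . .
    . . . . . . . . .
    . . . X . . . . .
    . . . X X . . . .
    . . . . X . . . .
    . . . . . X . . .
    . . . . . . . . .
    . . . . . . . . .
    . . . . . . . . .
    . . . . . . . . .

Final: [[2,1],[3,3],[3,4],[4,4],[4,5],[5,6]]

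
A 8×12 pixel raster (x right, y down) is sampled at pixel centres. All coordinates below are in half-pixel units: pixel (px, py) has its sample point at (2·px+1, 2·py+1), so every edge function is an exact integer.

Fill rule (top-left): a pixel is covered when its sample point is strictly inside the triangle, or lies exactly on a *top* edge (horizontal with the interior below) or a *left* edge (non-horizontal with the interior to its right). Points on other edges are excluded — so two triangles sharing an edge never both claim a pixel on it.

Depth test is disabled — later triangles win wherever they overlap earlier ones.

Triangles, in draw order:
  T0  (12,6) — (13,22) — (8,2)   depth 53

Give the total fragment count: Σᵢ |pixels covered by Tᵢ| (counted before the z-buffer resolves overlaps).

T0:
  2·area = 60
  edge (12, 6)→(13, 22): d=(1,16) right/bottom  bias=-1
  edge (13, 22)→(8, 2): d=(-5,-20) top-left  bias=+0
  edge (8, 2)→(12, 6): d=(4,4) right/bottom  bias=-1
    (3,0)@(7, 1): e=[75,-15,0] → .  [on edge]
    (4,1)@(9, 3): e=[45,15,0] → .  [on edge]
    (4,2)@(9, 5): e=[47,5,8] → X
    (5,2)@(11, 5): e=[15,45,0] → .  [on edge]
    (4,3)@(9, 7): e=[49,-5,16] → .
    (5,3)@(11, 7): e=[17,35,8] → X
    (6,3)@(13, 7): e=[-15,75,0] → .  [on edge]
    (5,4)@(11, 9): e=[19,25,16] → X
    (6,4)@(13, 9): e=[-13,65,8] → .
    (7,4)@(15, 9): e=[-45,105,0] → .  [on edge]
    (5,5)@(11, 11): e=[21,15,24] → X
    (6,5)@(13, 11): e=[-11,55,16] → .
  covered (5 px):
    . . . . . . . .
    . . . . . . . .
    . . . . X . . .
    . . . . . X . .
    . . . . . X . .
    . . . . . X . .
    . . . . . X . .
    . . . . . . . .
    . . . . . . . .
    . . . . . . . .
    . . . . . . . .
    . . . . . . . .

Result: 5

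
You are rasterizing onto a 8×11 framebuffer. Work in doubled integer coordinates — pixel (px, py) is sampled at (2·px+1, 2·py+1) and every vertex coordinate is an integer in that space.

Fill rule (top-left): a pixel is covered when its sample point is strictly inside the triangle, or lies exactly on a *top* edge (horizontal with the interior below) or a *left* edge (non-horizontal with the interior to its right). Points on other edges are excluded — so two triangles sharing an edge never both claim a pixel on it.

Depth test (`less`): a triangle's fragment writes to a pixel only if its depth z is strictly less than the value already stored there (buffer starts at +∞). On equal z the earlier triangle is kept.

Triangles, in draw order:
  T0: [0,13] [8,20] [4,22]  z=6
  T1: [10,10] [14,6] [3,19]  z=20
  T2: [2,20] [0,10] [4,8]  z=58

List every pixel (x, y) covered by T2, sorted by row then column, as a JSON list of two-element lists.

T0:
  2·area = 44
  edge (0, 13)→(8, 20): d=(8,7) right/bottom  bias=-1
  edge (8, 20)→(4, 22): d=(-4,2) right/bottom  bias=-1
  edge (4, 22)→(0, 13): d=(-4,-9) top-left  bias=+0
    (0,7)@(1, 15): e=[9,34,1] → █
    (1,7)@(3, 15): e=[-5,30,19] → ·
    (0,8)@(1, 17): e=[25,26,-7] → ·
    (1,8)@(3, 17): e=[11,22,11] → █
    (2,8)@(5, 17): e=[-3,18,29] → ·
    (1,9)@(3, 19): e=[27,14,3] → █
    (2,9)@(5, 19): e=[13,10,21] → █
    (3,9)@(7, 19): e=[-1,6,39] → ·
    (1,10)@(3, 21): e=[43,6,-5] → ·
    (2,10)@(5, 21): e=[29,2,13] → █
    (3,10)@(7, 21): e=[15,-2,31] → ·
  covered (5 px):
    · · · · · · · ·
    · · · · · · · ·
    · · · · · · · ·
    · · · · · · · ·
    · · · · · · · ·
    · · · · · · · ·
    · · · · · · · ·
    █ · · · · · · ·
    · █ · · · · · ·
    · █ █ · · · · ·
    · · █ · · · · ·
T1:
  2·area = 8
  edge (10, 10)→(14, 6): d=(4,-4) top-left  bias=+0
  edge (14, 6)→(3, 19): d=(-11,13) right/bottom  bias=-1
  edge (3, 19)→(10, 10): d=(7,-9) top-left  bias=+0
    (7,2)@(15, 5): e=[0,-2,10] → ·  [on edge]
    (6,3)@(13, 7): e=[0,2,6] → █  [on edge]
    (7,3)@(15, 7): e=[8,-24,24] → ·
    (5,4)@(11, 9): e=[0,6,2] → █  [on edge]
    (6,4)@(13, 9): e=[8,-20,20] → ·
    (4,5)@(9, 11): e=[0,10,-2] → ·  [on edge]
    (5,5)@(11, 11): e=[8,-16,16] → ·
    (3,6)@(7, 13): e=[0,14,-6] → ·  [on edge]
    (2,7)@(5, 15): e=[0,18,-10] → ·  [on edge]
    (1,8)@(3, 17): e=[0,22,-14] → ·  [on edge]
    (0,9)@(1, 19): e=[0,26,-18] → ·  [on edge]
    (1,9)@(3, 19): e=[8,0,0] → ·  [on edge]
  covered (2 px):
    · · · · · · · ·
    · · · · · · · ·
    · · · · · · · ·
    · · · · · · █ ·
    · · · · · █ · ·
    · · · · · · · ·
    · · · · · · · ·
    · · · · · · · ·
    · · · · · · · ·
    · · · · · · · ·
    · · · · · · · ·
T2:
  2·area = 44
  edge (2, 20)→(0, 10): d=(-2,-10) top-left  bias=+0
  edge (0, 10)→(4, 8): d=(4,-2) top-left  bias=+0
  edge (4, 8)→(2, 20): d=(-2,12) right/bottom  bias=-1
    (1,4)@(3, 9): e=[32,2,10] → █
    (2,4)@(5, 9): e=[52,6,-14] → ·
    (0,5)@(1, 11): e=[8,6,30] → █
    (2,5)@(5, 11): e=[48,14,-18] → ·
    (0,6)@(1, 13): e=[4,14,26] → █
    (2,6)@(5, 13): e=[44,22,-22] → ·
    (0,7)@(1, 15): e=[0,22,22] → █  [on edge]
    (1,7)@(3, 15): e=[20,26,-2] → ·
    (0,8)@(1, 17): e=[-4,30,18] → ·
  covered (6 px):
    · · · · · · · ·
    · · · · · · · ·
    · · · · · · · ·
    · · · · · · · ·
    · █ · · · · · ·
    █ █ · · · · · ·
    █ █ · · · · · ·
    █ · · · · · · ·
    · · · · · · · ·
    · · · · · · · ·
    · · · · · · · ·

Answer: [[1,4],[0,5],[1,5],[0,6],[1,6],[0,7]]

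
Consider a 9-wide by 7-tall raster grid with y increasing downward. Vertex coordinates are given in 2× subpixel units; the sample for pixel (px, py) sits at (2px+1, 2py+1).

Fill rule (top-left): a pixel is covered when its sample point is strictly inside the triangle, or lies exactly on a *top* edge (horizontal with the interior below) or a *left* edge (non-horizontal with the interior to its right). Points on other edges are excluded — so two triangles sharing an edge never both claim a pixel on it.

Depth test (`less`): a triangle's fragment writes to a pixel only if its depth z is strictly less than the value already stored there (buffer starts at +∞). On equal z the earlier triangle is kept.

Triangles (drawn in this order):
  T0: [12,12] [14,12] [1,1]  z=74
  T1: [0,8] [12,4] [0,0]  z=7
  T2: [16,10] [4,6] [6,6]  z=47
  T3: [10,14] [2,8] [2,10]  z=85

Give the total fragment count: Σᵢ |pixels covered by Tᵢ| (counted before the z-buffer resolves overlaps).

T0:
  2·area = 22  (B↔C swapped to make it positive)
  edge (12, 12)→(1, 1): d=(-11,-11) top-left  bias=+0
  edge (1, 1)→(14, 12): d=(13,11) right/bottom  bias=-1
  edge (14, 12)→(12, 12): d=(-2,0) right/bottom  bias=-1
    (0,0)@(1, 1): e=[0,0,22] → .  [on edge]
    (1,1)@(3, 3): e=[0,4,18] → X  [on edge]
    (2,1)@(5, 3): e=[22,-18,18] → .
    (1,2)@(3, 5): e=[-22,30,14] → .
    (2,2)@(5, 5): e=[0,8,14] → X  [on edge]
    (3,2)@(7, 5): e=[22,-14,14] → .
    (2,3)@(5, 7): e=[-22,34,10] → .
    (3,3)@(7, 7): e=[0,12,10] → X  [on edge]
    (4,3)@(9, 7): e=[22,-10,10] → .
    (3,4)@(7, 9): e=[-22,38,6] → .
    (4,4)@(9, 9): e=[0,16,6] → X  [on edge]
    (5,4)@(11, 9): e=[22,-6,6] → .
    (5,5)@(11, 11): e=[0,20,2] → X  [on edge]
    (6,6)@(13, 13): e=[0,24,-2] → .  [on edge]
  covered (5 px):
    . . . . . . . . .
    . X . . . . . . .
    . . X . . . . . .
    . . . X . . . . .
    . . . . X . . . .
    . . . . . X . . .
    . . . . . . . . .
T1:
  2·area = 96  (B↔C swapped to make it positive)
  edge (0, 8)→(0, 0): d=(0,-8) top-left  bias=+0
  edge (0, 0)→(12, 4): d=(12,4) right/bottom  bias=-1
  edge (12, 4)→(0, 8): d=(-12,4) right/bottom  bias=-1
    (0,0)@(1, 1): e=[8,8,80] → X
    (1,0)@(3, 1): e=[24,0,72] → .  [on edge]
    (0,1)@(1, 3): e=[8,32,56] → X
    (1,1)@(3, 3): e=[24,24,48] → X
    (2,1)@(5, 3): e=[40,16,40] → X
    (3,1)@(7, 3): e=[56,8,32] → X
    (4,1)@(9, 3): e=[72,0,24] → .  [on edge]
    (7,1)@(15, 3): e=[120,-24,0] → .  [on edge]
    (0,2)@(1, 5): e=[8,56,32] → X
    (4,2)@(9, 5): e=[72,24,0] → .  [on edge]
    (7,2)@(15, 5): e=[120,0,-24] → .  [on edge]
    (0,3)@(1, 7): e=[8,80,8] → X
    (1,3)@(3, 7): e=[24,72,0] → .  [on edge]
  covered (10 px):
    X . . . . . . . .
    X X X X . . . . .
    X X X X . . . . .
    X . . . . . . . .
    . . . . . . . . .
    . . . . . . . . .
    . . . . . . . . .
T2:
  2·area = 8
  edge (16, 10)→(4, 6): d=(-12,-4) top-left  bias=+0
  edge (4, 6)→(6, 6): d=(2,0) top-left  bias=+0
  edge (6, 6)→(16, 10): d=(10,4) right/bottom  bias=-1
    (0,2)@(1, 5): e=[0,-2,10] → .  [on edge]
    (3,3)@(7, 7): e=[0,2,6] → X  [on edge]
    (4,3)@(9, 7): e=[8,2,-2] → .
    (3,4)@(7, 9): e=[-24,6,26] → .
    (6,4)@(13, 9): e=[0,6,2] → X  [on edge]
    (7,4)@(15, 9): e=[8,6,-6] → .
    (6,5)@(13, 11): e=[-24,10,22] → .
  covered (2 px):
    . . . . . . . . .
    . . . . . . . . .
    . . . . . . . . .
    . . . X . . . . .
    . . . . . . X . .
    . . . . . . . . .
    . . . . . . . . .
T3:
  2·area = 16  (B↔C swapped to make it positive)
  edge (10, 14)→(2, 10): d=(-8,-4) top-left  bias=+0
  edge (2, 10)→(2, 8): d=(0,-2) top-left  bias=+0
  edge (2, 8)→(10, 14): d=(8,6) right/bottom  bias=-1
    (1,4)@(3, 9): e=[12,2,2] → X
    (2,4)@(5, 9): e=[20,6,-10] → .
    (1,5)@(3, 11): e=[-4,2,18] → .
    (2,5)@(5, 11): e=[4,6,6] → X
    (3,5)@(7, 11): e=[12,10,-6] → .
    (2,6)@(5, 13): e=[-12,6,22] → .
  covered (2 px):
    . . . . . . . . .
    . . . . . . . . .
    . . . . . . . . .
    . . . . . . . . .
    . X . . . . . . .
    . . X . . . . . .
    . . . . . . . . .

Result: 19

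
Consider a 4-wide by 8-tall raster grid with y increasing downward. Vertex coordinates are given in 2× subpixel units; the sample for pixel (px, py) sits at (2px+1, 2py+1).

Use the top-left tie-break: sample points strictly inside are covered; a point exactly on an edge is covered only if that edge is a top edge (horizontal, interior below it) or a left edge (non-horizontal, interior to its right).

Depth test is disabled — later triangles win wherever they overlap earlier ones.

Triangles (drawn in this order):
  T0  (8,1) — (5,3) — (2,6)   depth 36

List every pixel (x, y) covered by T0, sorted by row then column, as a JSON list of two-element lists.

T0:
  2·area = 3  (B↔C swapped to make it positive)
  edge (8, 1)→(2, 6): d=(-6,5) right/bottom  bias=-1
  edge (2, 6)→(5, 3): d=(3,-3) top-left  bias=+0
  edge (5, 3)→(8, 1): d=(3,-2) top-left  bias=+0
    (3,0)@(7, 1): e=[5,0,-2] → .  [on edge]
    (2,1)@(5, 3): e=[3,0,0] → X  [on edge]
    (3,1)@(7, 3): e=[-7,6,4] → .
    (1,2)@(3, 5): e=[1,0,2] → X  [on edge]
    (2,2)@(5, 5): e=[-9,6,6] → .
    (0,3)@(1, 7): e=[-1,0,4] → .  [on edge]
    (1,3)@(3, 7): e=[-11,6,8] → .
  covered (2 px):
    . . . .
    . . X .
    . X . .
    . . . .
    . . . .
    . . . .
    . . . .
    . . . .

Answer: [[2,1],[1,2]]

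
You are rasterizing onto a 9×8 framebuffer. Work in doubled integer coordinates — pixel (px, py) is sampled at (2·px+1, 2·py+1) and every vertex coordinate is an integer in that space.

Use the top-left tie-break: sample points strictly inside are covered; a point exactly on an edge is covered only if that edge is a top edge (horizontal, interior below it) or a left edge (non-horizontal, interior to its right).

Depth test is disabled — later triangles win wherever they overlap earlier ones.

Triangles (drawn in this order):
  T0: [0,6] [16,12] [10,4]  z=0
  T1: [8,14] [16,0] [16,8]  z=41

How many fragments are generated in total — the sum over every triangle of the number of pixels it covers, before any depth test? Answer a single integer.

T0:
  2·area = 92  (B↔C swapped to make it positive)
  edge (0, 6)→(10, 4): d=(10,-2) top-left  bias=+0
  edge (10, 4)→(16, 12): d=(6,8) right/bottom  bias=-1
  edge (16, 12)→(0, 6): d=(-16,-6) top-left  bias=+0
    (7,1)@(15, 3): e=[0,-46,138] → .  [on edge]
    (2,2)@(5, 5): e=[0,46,46] → X  [on edge]
    (3,2)@(7, 5): e=[4,30,58] → X
    (4,2)@(9, 5): e=[8,14,70] → X
    (5,2)@(11, 5): e=[12,-2,82] → .
    (1,3)@(3, 7): e=[16,74,2] → X
    (5,3)@(11, 7): e=[32,10,50] → X
    (6,3)@(13, 7): e=[36,-6,62] → .
    (1,4)@(3, 9): e=[36,86,-30] → .
    (2,4)@(5, 9): e=[40,70,-18] → .
    (3,4)@(7, 9): e=[44,54,-6] → .
    (4,4)@(9, 9): e=[48,38,6] → X
  covered (12 px):
    . . . . . . . . .
    . . . . . . . . .
    . . X X X . . . .
    . X X X X X . . .
    . . . . X X X . .
    . . . . . . . X .
    . . . . . . . . .
    . . . . . . . . .
T1:
  2·area = 64
  edge (8, 14)→(16, 0): d=(8,-14) top-left  bias=+0
  edge (16, 0)→(16, 8): d=(0,8) right/bottom  bias=-1
  edge (16, 8)→(8, 14): d=(-8,6) right/bottom  bias=-1
    (7,1)@(15, 3): e=[10,8,46] → X
    (8,1)@(17, 3): e=[38,-8,34] → .
    (7,2)@(15, 5): e=[26,8,30] → X
    (8,2)@(17, 5): e=[54,-8,18] → .
    (6,3)@(13, 7): e=[14,24,26] → X
    (8,3)@(17, 7): e=[70,-8,2] → .
    (5,4)@(11, 9): e=[2,40,22] → X
    (7,4)@(15, 9): e=[58,8,-2] → .
    (5,5)@(11, 11): e=[18,40,6] → X
    (6,5)@(13, 11): e=[46,24,-6] → .
    (4,6)@(9, 13): e=[6,56,2] → X
    (5,6)@(11, 13): e=[34,40,-10] → .
  covered (8 px):
    . . . . . . . . .
    . . . . . . . X .
    . . . . . . . X .
    . . . . . . X X .
    . . . . . X X . .
    . . . . . X . . .
    . . . . X . . . .
    . . . . . . . . .

Answer: 20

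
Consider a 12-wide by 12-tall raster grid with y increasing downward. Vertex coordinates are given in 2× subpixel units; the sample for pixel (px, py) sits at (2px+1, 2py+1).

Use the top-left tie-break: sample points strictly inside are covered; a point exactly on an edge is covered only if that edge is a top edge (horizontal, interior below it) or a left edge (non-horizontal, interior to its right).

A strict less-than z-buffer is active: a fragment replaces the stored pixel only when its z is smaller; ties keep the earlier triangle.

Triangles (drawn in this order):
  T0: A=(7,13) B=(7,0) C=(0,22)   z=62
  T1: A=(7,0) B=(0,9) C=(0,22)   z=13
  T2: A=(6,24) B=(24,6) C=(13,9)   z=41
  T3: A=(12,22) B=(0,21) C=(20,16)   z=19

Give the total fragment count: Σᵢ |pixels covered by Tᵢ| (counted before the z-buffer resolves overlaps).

T0:
  2·area = 91  (B↔C swapped to make it positive)
  edge (7, 13)→(0, 22): d=(-7,9) right/bottom  bias=-1
  edge (0, 22)→(7, 0): d=(7,-22) top-left  bias=+0
  edge (7, 0)→(7, 13): d=(0,13) right/bottom  bias=-1
    (3,0)@(7, 1): e=[84,7,0] → ·  [on edge]
    (3,1)@(7, 3): e=[70,21,0] → ·  [on edge]
    (3,2)@(7, 5): e=[56,35,0] → ·  [on edge]
    (2,3)@(5, 7): e=[60,5,26] → #
    (3,3)@(7, 7): e=[42,49,0] → ·  [on edge]
    (2,4)@(5, 9): e=[46,19,26] → #
    (3,4)@(7, 9): e=[28,63,0] → ·  [on edge]
    (2,5)@(5, 11): e=[32,33,26] → #
    (3,5)@(7, 11): e=[14,77,0] → ·  [on edge]
    (1,6)@(3, 13): e=[36,3,52] → #
    (3,6)@(7, 13): e=[0,91,0] → ·  [on edge]
    (1,7)@(3, 15): e=[22,17,52] → #
    (3,7)@(7, 15): e=[-14,105,0] → ·  [on edge]
    (3,8)@(7, 17): e=[-28,119,0] → ·  [on edge]
    (3,9)@(7, 19): e=[-42,133,0] → ·  [on edge]
    (3,10)@(7, 21): e=[-56,147,0] → ·  [on edge]
    (3,11)@(7, 23): e=[-70,161,0] → ·  [on edge]
  covered (9 px):
    · · · · · · · · · · · ·
    · · · · · · · · · · · ·
    · · · · · · · · · · · ·
    · · # · · · · · · · · ·
    · · # · · · · · · · · ·
    · · # · · · · · · · · ·
    · # # · · · · · · · · ·
    · # # · · · · · · · · ·
    · # · · · · · · · · · ·
    # · · · · · · · · · · ·
    · · · · · · · · · · · ·
    · · · · · · · · · · · ·
T1:
  2·area = 91  (B↔C swapped to make it positive)
  edge (7, 0)→(0, 22): d=(-7,22) right/bottom  bias=-1
  edge (0, 22)→(0, 9): d=(0,-13) top-left  bias=+0
  edge (0, 9)→(7, 0): d=(7,-9) top-left  bias=+0
    (2,1)@(5, 3): e=[23,65,3] → #
    (3,1)@(7, 3): e=[-21,91,21] → ·
    (2,2)@(5, 5): e=[9,65,17] → #
    (3,2)@(7, 5): e=[-35,91,35] → ·
    (1,3)@(3, 7): e=[39,39,13] → #
    (2,3)@(5, 7): e=[-5,65,31] → ·
    (0,4)@(1, 9): e=[69,13,9] → #
    (2,4)@(5, 9): e=[-19,65,45] → ·
    (0,5)@(1, 11): e=[55,13,23] → #
    (2,5)@(5, 11): e=[-33,65,59] → ·
    (0,6)@(1, 13): e=[41,13,37] → #
    (1,6)@(3, 13): e=[-3,39,55] → ·
  covered (10 px):
    · · · · · · · · · · · ·
    · · # · · · · · · · · ·
    · · # · · · · · · · · ·
    · # · · · · · · · · · ·
    # # · · · · · · · · · ·
    # # · · · · · · · · · ·
    # · · · · · · · · · · ·
    # · · · · · · · · · · ·
    # · · · · · · · · · · ·
    · · · · · · · · · · · ·
    · · · · · · · · · · · ·
    · · · · · · · · · · · ·
T2:
  2·area = 144  (B↔C swapped to make it positive)
  edge (6, 24)→(13, 9): d=(7,-15) top-left  bias=+0
  edge (13, 9)→(24, 6): d=(11,-3) top-left  bias=+0
  edge (24, 6)→(6, 24): d=(-18,18) right/bottom  bias=-1
    (10,3)@(21, 7): e=[106,2,36] → #
    (11,3)@(23, 7): e=[136,8,0] → ·  [on edge]
    (6,4)@(13, 9): e=[0,0,144] → #  [on edge]
    (7,4)@(15, 9): e=[30,6,108] → #
    (8,4)@(17, 9): e=[60,12,72] → #
    (9,4)@(19, 9): e=[90,18,36] → #
    (10,4)@(21, 9): e=[120,24,0] → ·  [on edge]
    (6,5)@(13, 11): e=[14,22,108] → #
    (9,5)@(19, 11): e=[104,40,0] → ·  [on edge]
    (6,6)@(13, 13): e=[28,44,72] → #
    (8,6)@(17, 13): e=[88,56,0] → ·  [on edge]
    (5,7)@(11, 15): e=[12,60,72] → #
    (7,7)@(15, 15): e=[72,72,0] → ·  [on edge]
    (6,8)@(13, 17): e=[56,88,0] → ·  [on edge]
    (5,9)@(11, 19): e=[40,104,0] → ·  [on edge]
    (4,10)@(9, 21): e=[24,120,0] → ·  [on edge]
    (3,11)@(7, 23): e=[8,136,0] → ·  [on edge]
  covered (14 px):
    · · · · · · · · · · · ·
    · · · · · · · · · · · ·
    · · · · · · · · · · · ·
    · · · · · · · · · · # ·
    · · · · · · # # # # · ·
    · · · · · · # # # · · ·
    · · · · · · # # · · · ·
    · · · · · # # · · · · ·
    · · · · · # · · · · · ·
    · · · · # · · · · · · ·
    · · · · · · · · · · · ·
    · · · · · · · · · · · ·
T3:
  2·area = 80
  edge (12, 22)→(0, 21): d=(-12,-1) top-left  bias=+0
  edge (0, 21)→(20, 16): d=(20,-5) top-left  bias=+0
  edge (20, 16)→(12, 22): d=(-8,6) right/bottom  bias=-1
    (8,8)@(17, 17): e=[65,5,10] → #
    (9,8)@(19, 17): e=[67,15,-2] → ·
    (4,9)@(9, 19): e=[33,5,42] → #
    (5,9)@(11, 19): e=[35,15,30] → #
    (6,9)@(13, 19): e=[37,25,18] → #
    (7,9)@(15, 19): e=[39,35,6] → #
    (8,9)@(17, 19): e=[41,45,-6] → ·
    (0,10)@(1, 21): e=[1,5,74] → #
    (1,10)@(3, 21): e=[3,15,62] → #
    (2,10)@(5, 21): e=[5,25,50] → #
    (3,10)@(7, 21): e=[7,35,38] → #
    (7,10)@(15, 21): e=[15,75,-10] → ·
  covered (12 px):
    · · · · · · · · · · · ·
    · · · · · · · · · · · ·
    · · · · · · · · · · · ·
    · · · · · · · · · · · ·
    · · · · · · · · · · · ·
    · · · · · · · · · · · ·
    · · · · · · · · · · · ·
    · · · · · · · · · · · ·
    · · · · · · · · # · · ·
    · · · · # # # # · · · ·
    # # # # # # # · · · · ·
    · · · · · · · · · · · ·

Final: 45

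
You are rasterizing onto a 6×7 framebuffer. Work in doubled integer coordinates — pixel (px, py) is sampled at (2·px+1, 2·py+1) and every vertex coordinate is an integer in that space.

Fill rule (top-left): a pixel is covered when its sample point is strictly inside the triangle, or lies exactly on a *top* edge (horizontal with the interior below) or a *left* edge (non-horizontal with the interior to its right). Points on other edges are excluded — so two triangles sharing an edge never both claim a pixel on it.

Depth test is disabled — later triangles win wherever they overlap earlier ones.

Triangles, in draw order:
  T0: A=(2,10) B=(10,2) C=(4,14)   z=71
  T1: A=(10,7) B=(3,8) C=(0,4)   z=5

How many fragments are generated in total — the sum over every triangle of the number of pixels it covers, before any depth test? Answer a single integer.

T0:
  2·area = 48
  edge (2, 10)→(10, 2): d=(8,-8) top-left  bias=+0
  edge (10, 2)→(4, 14): d=(-6,12) right/bottom  bias=-1
  edge (4, 14)→(2, 10): d=(-2,-4) top-left  bias=+0
    (5,0)@(11, 1): e=[0,-6,54] → ·  [on edge]
    (4,1)@(9, 3): e=[0,6,42] → █  [on edge]
    (5,1)@(11, 3): e=[16,-18,50] → ·
    (3,2)@(7, 5): e=[0,18,30] → █  [on edge]
    (4,2)@(9, 5): e=[16,-6,38] → ·
    (2,3)@(5, 7): e=[0,30,18] → █  [on edge]
    (4,3)@(9, 7): e=[32,-18,34] → ·
    (1,4)@(3, 9): e=[0,42,6] → █  [on edge]
    (3,4)@(7, 9): e=[32,-6,22] → ·
    (0,5)@(1, 11): e=[0,54,-6] → ·  [on edge]
    (1,5)@(3, 11): e=[16,30,2] → █
    (3,5)@(7, 11): e=[48,-18,18] → ·
  covered (8 px):
    · · · · · ·
    · · · · █ ·
    · · · █ · ·
    · · █ █ · ·
    · █ █ · · ·
    · █ █ · · ·
    · · · · · ·
T1:
  2·area = 31
  edge (10, 7)→(3, 8): d=(-7,1) right/bottom  bias=-1
  edge (3, 8)→(0, 4): d=(-3,-4) top-left  bias=+0
  edge (0, 4)→(10, 7): d=(10,3) right/bottom  bias=-1
    (0,2)@(1, 5): e=[23,1,7] → █
    (1,2)@(3, 5): e=[21,9,1] → █
    (2,2)@(5, 5): e=[19,17,-5] → ·
    (0,3)@(1, 7): e=[9,-5,27] → ·
    (1,3)@(3, 7): e=[7,3,21] → █
    (2,3)@(5, 7): e=[5,11,15] → █
    (3,3)@(7, 7): e=[3,19,9] → █
    (4,3)@(9, 7): e=[1,27,3] → █
    (5,3)@(11, 7): e=[-1,35,-3] → ·
    (1,4)@(3, 9): e=[-7,-3,41] → ·
    (2,4)@(5, 9): e=[-9,5,35] → ·
    (3,4)@(7, 9): e=[-11,13,29] → ·
  covered (6 px):
    · · · · · ·
    · · · · · ·
    █ █ · · · ·
    · █ █ █ █ ·
    · · · · · ·
    · · · · · ·
    · · · · · ·

Answer: 14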